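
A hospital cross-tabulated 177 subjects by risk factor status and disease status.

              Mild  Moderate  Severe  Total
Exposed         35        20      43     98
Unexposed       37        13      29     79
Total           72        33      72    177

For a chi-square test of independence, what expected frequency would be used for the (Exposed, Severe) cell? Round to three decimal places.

39.864

Row total (Exposed) = 98; column total (Severe) = 72; grand total N = 177.
Expected count = (row total × column total) / N = 98 × 72 / 177 = 39.864.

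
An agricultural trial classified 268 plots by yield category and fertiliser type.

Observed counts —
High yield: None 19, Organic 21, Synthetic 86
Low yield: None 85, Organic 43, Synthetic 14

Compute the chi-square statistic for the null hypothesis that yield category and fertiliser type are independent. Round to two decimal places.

100.69

Row totals: 126, 142. Column totals: 104, 64, 100. Grand total N = 268.
Expected counts (row total × column total / N):
  High yield, None: 126×104/268 = 48.896
  High yield, Organic: 126×64/268 = 30.090
  High yield, Synthetic: 126×100/268 = 47.015
  Low yield, None: 142×104/268 = 55.104
  Low yield, Organic: 142×64/268 = 33.910
  Low yield, Synthetic: 142×100/268 = 52.985
Contributions (O − E)²/E:
  (19 − 48.896)²/48.896 = 18.2790
  (21 − 30.090)²/30.090 = 2.7460
  (86 − 47.015)²/47.015 = 32.3265
  (85 − 55.104)²/55.104 = 16.2197
  (43 − 33.910)²/33.910 = 2.4367
  (14 − 52.985)²/52.985 = 28.6842
χ² = 18.2790 + 2.7460 + 32.3265 + 16.2197 + 2.4367 + 28.6842 = 100.69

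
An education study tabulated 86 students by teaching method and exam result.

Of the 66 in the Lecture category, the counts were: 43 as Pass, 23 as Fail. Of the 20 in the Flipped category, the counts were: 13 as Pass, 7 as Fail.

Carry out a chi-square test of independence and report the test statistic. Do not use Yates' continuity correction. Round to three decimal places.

Row totals: 66, 20. Column totals: 56, 30. Grand total N = 86.
Expected counts (row total × column total / N):
  Lecture, Pass: 66×56/86 = 42.9767
  Lecture, Fail: 66×30/86 = 23.0233
  Flipped, Pass: 20×56/86 = 13.0233
  Flipped, Fail: 20×30/86 = 6.9767
Contributions (O − E)²/E:
  (43 − 42.9767)²/42.9767 = 0.0000
  (23 − 23.0233)²/23.0233 = 0.0000
  (13 − 13.0233)²/13.0233 = 0.0000
  (7 − 6.9767)²/6.9767 = 0.0001
χ² = 0.0000 + 0.0000 + 0.0000 + 0.0001 = 0.000

0.000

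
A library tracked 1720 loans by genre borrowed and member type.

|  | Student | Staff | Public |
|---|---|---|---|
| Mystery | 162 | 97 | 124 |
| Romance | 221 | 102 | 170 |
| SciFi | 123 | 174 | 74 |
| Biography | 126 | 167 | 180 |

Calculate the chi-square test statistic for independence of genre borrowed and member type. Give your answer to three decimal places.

Row totals: 383, 493, 371, 473. Column totals: 632, 540, 548. Grand total N = 1720.
Expected counts (row total × column total / N):
  Mystery, Student: 383×632/1720 = 140.73023
  Mystery, Staff: 383×540/1720 = 120.24419
  Mystery, Public: 383×548/1720 = 122.02558
  Romance, Student: 493×632/1720 = 181.14884
  Romance, Staff: 493×540/1720 = 154.77907
  Romance, Public: 493×548/1720 = 157.07209
  SciFi, Student: 371×632/1720 = 136.32093
  SciFi, Staff: 371×540/1720 = 116.47674
  SciFi, Public: 371×548/1720 = 118.20233
  Biography, Student: 473×632/1720 = 173.80000
  Biography, Staff: 473×540/1720 = 148.50000
  Biography, Public: 473×548/1720 = 150.70000
Contributions (O − E)²/E:
  (162 − 140.73023)²/140.73023 = 3.2147
  (97 − 120.24419)²/120.24419 = 4.4933
  (124 − 122.02558)²/122.02558 = 0.0319
  (221 − 181.14884)²/181.14884 = 8.7669
  (102 − 154.77907)²/154.77907 = 17.9975
  (170 − 157.07209)²/157.07209 = 1.0640
  (123 − 136.32093)²/136.32093 = 1.3017
  (174 − 116.47674)²/116.47674 = 28.4085
  (74 − 118.20233)²/118.20233 = 16.5297
  (126 − 173.80000)²/173.80000 = 13.1464
  (167 − 148.50000)²/148.50000 = 2.3047
  (180 − 150.70000)²/150.70000 = 5.6967
χ² = 3.2147 + 4.4933 + 0.0319 + 8.7669 + 17.9975 + 1.0640 + 1.3017 + 28.4085 + 16.5297 + 13.1464 + 2.3047 + 5.6967 = 102.956

102.956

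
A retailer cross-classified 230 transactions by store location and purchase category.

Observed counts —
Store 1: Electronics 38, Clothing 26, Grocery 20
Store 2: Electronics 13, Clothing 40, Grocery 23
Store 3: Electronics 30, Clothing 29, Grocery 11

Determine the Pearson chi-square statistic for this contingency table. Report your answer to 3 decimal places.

Row totals: 84, 76, 70. Column totals: 81, 95, 54. Grand total N = 230.
Expected counts (row total × column total / N):
  Store 1, Electronics: 84×81/230 = 29.5826
  Store 1, Clothing: 84×95/230 = 34.6957
  Store 1, Grocery: 84×54/230 = 19.7217
  Store 2, Electronics: 76×81/230 = 26.7652
  Store 2, Clothing: 76×95/230 = 31.3913
  Store 2, Grocery: 76×54/230 = 17.8435
  Store 3, Electronics: 70×81/230 = 24.6522
  Store 3, Clothing: 70×95/230 = 28.9130
  Store 3, Grocery: 70×54/230 = 16.4348
Contributions (O − E)²/E:
  (38 − 29.5826)²/29.5826 = 2.3951
  (26 − 34.6957)²/34.6957 = 2.1794
  (20 − 19.7217)²/19.7217 = 0.0039
  (13 − 26.7652)²/26.7652 = 7.0794
  (40 − 31.3913)²/31.3913 = 2.3608
  (23 − 17.8435)²/17.8435 = 1.4902
  (30 − 24.6522)²/24.6522 = 1.1601
  (29 − 28.9130)²/28.9130 = 0.0003
  (11 − 16.4348)²/16.4348 = 1.7972
χ² = 2.3951 + 2.1794 + 0.0039 + 7.0794 + 2.3608 + 1.4902 + 1.1601 + 0.0003 + 1.7972 = 18.466

18.466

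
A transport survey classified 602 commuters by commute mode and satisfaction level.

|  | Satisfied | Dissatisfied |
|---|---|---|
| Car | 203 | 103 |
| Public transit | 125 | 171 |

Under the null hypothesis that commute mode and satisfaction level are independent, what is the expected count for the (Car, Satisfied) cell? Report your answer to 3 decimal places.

166.724

Row total (Car) = 306; column total (Satisfied) = 328; grand total N = 602.
Expected count = (row total × column total) / N = 306 × 328 / 602 = 166.724.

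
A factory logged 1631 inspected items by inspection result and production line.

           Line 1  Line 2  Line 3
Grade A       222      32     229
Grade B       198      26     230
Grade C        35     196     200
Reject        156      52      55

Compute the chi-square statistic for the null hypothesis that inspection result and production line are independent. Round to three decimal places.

Row totals: 483, 454, 431, 263. Column totals: 611, 306, 714. Grand total N = 1631.
Expected counts (row total × column total / N):
  Grade A, Line 1: 483×611/1631 = 180.93991
  Grade A, Line 2: 483×306/1631 = 90.61803
  Grade A, Line 3: 483×714/1631 = 211.44206
  Grade B, Line 1: 454×611/1631 = 170.07603
  Grade B, Line 2: 454×306/1631 = 85.17719
  Grade B, Line 3: 454×714/1631 = 198.74678
  Grade C, Line 1: 431×611/1631 = 161.45984
  Grade C, Line 2: 431×306/1631 = 80.86205
  Grade C, Line 3: 431×714/1631 = 188.67811
  Reject, Line 1: 263×611/1631 = 98.52422
  Reject, Line 2: 263×306/1631 = 49.34273
  Reject, Line 3: 263×714/1631 = 115.13305
Contributions (O − E)²/E:
  (222 − 180.93991)²/180.93991 = 9.3176
  (32 − 90.61803)²/90.61803 = 37.9182
  (229 − 211.44206)²/211.44206 = 1.4580
  (198 − 170.07603)²/170.07603 = 4.5847
  (26 − 85.17719)²/85.17719 = 41.1136
  (230 − 198.74678)²/198.74678 = 4.9146
  (35 − 161.45984)²/161.45984 = 99.0469
  (196 − 80.86205)²/80.86205 = 163.9428
  (200 − 188.67811)²/188.67811 = 0.6794
  (156 − 98.52422)²/98.52422 = 33.5295
  (52 − 49.34273)²/49.34273 = 0.1431
  (55 − 115.13305)²/115.13305 = 31.4070
χ² = 9.3176 + 37.9182 + 1.4580 + 4.5847 + 41.1136 + 4.9146 + 99.0469 + 163.9428 + 0.6794 + 33.5295 + 0.1431 + 31.4070 = 428.055

428.055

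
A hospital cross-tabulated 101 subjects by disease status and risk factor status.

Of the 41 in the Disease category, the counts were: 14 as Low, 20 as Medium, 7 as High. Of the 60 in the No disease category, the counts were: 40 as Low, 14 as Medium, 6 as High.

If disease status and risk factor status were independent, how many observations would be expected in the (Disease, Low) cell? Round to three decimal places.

Row total (Disease) = 41; column total (Low) = 54; grand total N = 101.
Expected count = (row total × column total) / N = 41 × 54 / 101 = 21.921.

21.921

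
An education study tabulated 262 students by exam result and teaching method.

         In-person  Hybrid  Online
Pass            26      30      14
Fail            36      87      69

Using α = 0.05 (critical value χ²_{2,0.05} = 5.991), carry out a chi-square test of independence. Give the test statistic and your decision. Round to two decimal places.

11.52; reject H₀

Row totals: 70, 192. Column totals: 62, 117, 83. Grand total N = 262.
Expected counts (row total × column total / N):
  Pass, In-person: 70×62/262 = 16.565
  Pass, Hybrid: 70×117/262 = 31.260
  Pass, Online: 70×83/262 = 22.176
  Fail, In-person: 192×62/262 = 45.435
  Fail, Hybrid: 192×117/262 = 85.740
  Fail, Online: 192×83/262 = 60.824
Contributions (O − E)²/E:
  (26 − 16.565)²/16.565 = 5.3739
  (30 − 31.260)²/31.260 = 0.0508
  (14 − 22.176)²/22.176 = 3.0144
  (36 − 45.435)²/45.435 = 1.9593
  (87 − 85.740)²/85.740 = 0.0185
  (69 − 60.824)²/60.824 = 1.0990
χ² = 5.3739 + 0.0508 + 3.0144 + 1.9593 + 0.0185 + 1.0990 = 11.52
df = (2−1)(3−1) = 2. Since 11.52 > 5.991, reject the null hypothesis of independence at α = 0.05.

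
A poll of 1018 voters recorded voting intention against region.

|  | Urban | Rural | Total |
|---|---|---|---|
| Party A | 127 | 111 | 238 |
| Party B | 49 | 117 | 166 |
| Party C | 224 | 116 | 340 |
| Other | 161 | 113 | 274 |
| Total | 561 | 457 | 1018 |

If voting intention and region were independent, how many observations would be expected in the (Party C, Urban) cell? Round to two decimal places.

187.37

Row total (Party C) = 340; column total (Urban) = 561; grand total N = 1018.
Expected count = (row total × column total) / N = 340 × 561 / 1018 = 187.37.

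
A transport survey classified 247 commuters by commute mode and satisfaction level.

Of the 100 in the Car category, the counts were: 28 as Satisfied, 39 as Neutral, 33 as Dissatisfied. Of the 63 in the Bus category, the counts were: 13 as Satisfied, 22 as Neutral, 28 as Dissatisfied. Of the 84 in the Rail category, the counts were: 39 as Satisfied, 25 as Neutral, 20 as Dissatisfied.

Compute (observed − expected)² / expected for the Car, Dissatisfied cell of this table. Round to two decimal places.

0.00

Row total (Car) = 100; column total (Dissatisfied) = 81; N = 247.
Expected count E = 100 × 81 / 247 = 32.794.
Contribution = (O − E)²/E = (33 − 32.794)² / 32.794 = 0.00.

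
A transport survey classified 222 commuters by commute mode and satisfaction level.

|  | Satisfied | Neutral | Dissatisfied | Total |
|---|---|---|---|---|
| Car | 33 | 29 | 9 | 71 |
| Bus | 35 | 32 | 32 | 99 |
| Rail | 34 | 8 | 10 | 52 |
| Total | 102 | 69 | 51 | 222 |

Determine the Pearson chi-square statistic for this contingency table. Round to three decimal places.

Grand total N = 222.
Expected counts (row total × column total / N):
  Car, Satisfied: 71×102/222 = 32.62162
  Car, Neutral: 71×69/222 = 22.06757
  Car, Dissatisfied: 71×51/222 = 16.31081
  Bus, Satisfied: 99×102/222 = 45.48649
  Bus, Neutral: 99×69/222 = 30.77027
  Bus, Dissatisfied: 99×51/222 = 22.74324
  Rail, Satisfied: 52×102/222 = 23.89189
  Rail, Neutral: 52×69/222 = 16.16216
  Rail, Dissatisfied: 52×51/222 = 11.94595
Contributions (O − E)²/E:
  (33 − 32.62162)²/32.62162 = 0.0044
  (29 − 22.06757)²/22.06757 = 2.1778
  (9 − 16.31081)²/16.31081 = 3.2768
  (35 − 45.48649)²/45.48649 = 2.4176
  (32 − 30.77027)²/30.77027 = 0.0491
  (32 − 22.74324)²/22.74324 = 3.7676
  (34 − 23.89189)²/23.89189 = 4.2765
  (8 − 16.16216)²/16.16216 = 4.1220
  (10 − 11.94595)²/11.94595 = 0.3170
χ² = 0.0044 + 2.1778 + 3.2768 + 2.4176 + 0.0491 + 3.7676 + 4.2765 + 4.1220 + 0.3170 = 20.409

20.409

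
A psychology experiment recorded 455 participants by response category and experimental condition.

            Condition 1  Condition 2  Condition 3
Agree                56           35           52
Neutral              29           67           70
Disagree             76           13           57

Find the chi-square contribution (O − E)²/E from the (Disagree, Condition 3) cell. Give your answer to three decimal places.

0.003

Row total (Disagree) = 146; column total (Condition 3) = 179; N = 455.
Expected count E = 146 × 179 / 455 = 57.4374.
Contribution = (O − E)²/E = (57 − 57.4374)² / 57.4374 = 0.003.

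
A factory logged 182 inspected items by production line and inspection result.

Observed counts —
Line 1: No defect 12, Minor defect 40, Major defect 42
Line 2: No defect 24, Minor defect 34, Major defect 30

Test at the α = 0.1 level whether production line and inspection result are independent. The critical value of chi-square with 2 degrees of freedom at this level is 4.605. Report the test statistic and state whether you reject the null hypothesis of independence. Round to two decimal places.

Row totals: 94, 88. Column totals: 36, 74, 72. Grand total N = 182.
Expected counts (row total × column total / N):
  Line 1, No defect: 94×36/182 = 18.5934
  Line 1, Minor defect: 94×74/182 = 38.2198
  Line 1, Major defect: 94×72/182 = 37.1868
  Line 2, No defect: 88×36/182 = 17.4066
  Line 2, Minor defect: 88×74/182 = 35.7802
  Line 2, Major defect: 88×72/182 = 34.8132
Contributions (O − E)²/E:
  (12 − 18.5934)²/18.5934 = 2.3381
  (40 − 38.2198)²/38.2198 = 0.0829
  (42 − 37.1868)²/37.1868 = 0.6230
  (24 − 17.4066)²/17.4066 = 2.4975
  (34 − 35.7802)²/35.7802 = 0.0886
  (30 − 34.8132)²/34.8132 = 0.6655
χ² = 2.3381 + 0.0829 + 0.6230 + 2.4975 + 0.0886 + 0.6655 = 6.30
df = (2−1)(3−1) = 2. Since 6.30 > 4.605, reject the null hypothesis of independence at α = 0.1.

6.30; reject H₀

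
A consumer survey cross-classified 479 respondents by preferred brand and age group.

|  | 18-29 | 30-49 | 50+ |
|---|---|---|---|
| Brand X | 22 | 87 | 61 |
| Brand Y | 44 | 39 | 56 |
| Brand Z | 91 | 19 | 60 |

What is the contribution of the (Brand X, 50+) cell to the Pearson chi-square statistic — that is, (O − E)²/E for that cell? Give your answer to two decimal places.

0.05

Row total (Brand X) = 170; column total (50+) = 177; N = 479.
Expected count E = 170 × 177 / 479 = 62.818.
Contribution = (O − E)²/E = (61 − 62.818)² / 62.818 = 0.05.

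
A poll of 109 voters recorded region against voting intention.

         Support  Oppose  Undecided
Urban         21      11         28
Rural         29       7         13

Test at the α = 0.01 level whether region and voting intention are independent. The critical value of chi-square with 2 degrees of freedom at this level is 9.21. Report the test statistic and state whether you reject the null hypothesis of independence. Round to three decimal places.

6.614; fail to reject H₀

Row totals: 60, 49. Column totals: 50, 18, 41. Grand total N = 109.
Expected counts (row total × column total / N):
  Urban, Support: 60×50/109 = 27.5229
  Urban, Oppose: 60×18/109 = 9.9083
  Urban, Undecided: 60×41/109 = 22.5688
  Rural, Support: 49×50/109 = 22.4771
  Rural, Oppose: 49×18/109 = 8.0917
  Rural, Undecided: 49×41/109 = 18.4312
Contributions (O − E)²/E:
  (21 − 27.5229)²/27.5229 = 1.5459
  (11 − 9.9083)²/9.9083 = 0.1203
  (28 − 22.5688)²/22.5688 = 1.3070
  (29 − 22.4771)²/22.4771 = 1.8930
  (7 − 8.0917)²/8.0917 = 0.1473
  (13 − 18.4312)²/18.4312 = 1.6004
χ² = 1.5459 + 0.1203 + 1.3070 + 1.8930 + 0.1473 + 1.6004 = 6.614
df = (2−1)(3−1) = 2. Since 6.614 < 9.21, fail to reject the null hypothesis of independence at α = 0.01.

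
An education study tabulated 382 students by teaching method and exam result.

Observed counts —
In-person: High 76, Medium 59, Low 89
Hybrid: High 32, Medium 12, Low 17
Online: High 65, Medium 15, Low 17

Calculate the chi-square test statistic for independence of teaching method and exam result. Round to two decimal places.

Row totals: 224, 61, 97. Column totals: 173, 86, 123. Grand total N = 382.
Expected counts (row total × column total / N):
  In-person, High: 224×173/382 = 101.445
  In-person, Medium: 224×86/382 = 50.429
  In-person, Low: 224×123/382 = 72.126
  Hybrid, High: 61×173/382 = 27.626
  Hybrid, Medium: 61×86/382 = 13.733
  Hybrid, Low: 61×123/382 = 19.641
  Online, High: 97×173/382 = 43.929
  Online, Medium: 97×86/382 = 21.838
  Online, Low: 97×123/382 = 31.233
Contributions (O − E)²/E:
  (76 − 101.445)²/101.445 = 6.3823
  (59 − 50.429)²/50.429 = 1.4567
  (89 − 72.126)²/72.126 = 3.9477
  (32 − 27.626)²/27.626 = 0.6925
  (12 − 13.733)²/13.733 = 0.2187
  (17 − 19.641)²/19.641 = 0.3551
  (65 − 43.929)²/43.929 = 10.1069
  (15 − 21.838)²/21.838 = 2.1411
  (17 − 31.233)²/31.233 = 6.4860
χ² = 6.3823 + 1.4567 + 3.9477 + 0.6925 + 0.2187 + 0.3551 + 10.1069 + 2.1411 + 6.4860 = 31.79

31.79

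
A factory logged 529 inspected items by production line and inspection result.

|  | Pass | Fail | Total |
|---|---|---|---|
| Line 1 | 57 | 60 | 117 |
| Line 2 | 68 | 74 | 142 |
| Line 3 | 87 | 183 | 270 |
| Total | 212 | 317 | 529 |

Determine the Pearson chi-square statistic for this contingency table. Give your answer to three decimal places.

Grand total N = 529.
Expected counts (row total × column total / N):
  Line 1, Pass: 117×212/529 = 46.8885
  Line 1, Fail: 117×317/529 = 70.1115
  Line 2, Pass: 142×212/529 = 56.9074
  Line 2, Fail: 142×317/529 = 85.0926
  Line 3, Pass: 270×212/529 = 108.2042
  Line 3, Fail: 270×317/529 = 161.7958
Contributions (O − E)²/E:
  (57 − 46.8885)²/46.8885 = 2.1805
  (60 − 70.1115)²/70.1115 = 1.4583
  (68 − 56.9074)²/56.9074 = 2.1622
  (74 − 85.0926)²/85.0926 = 1.4460
  (87 − 108.2042)²/108.2042 = 4.1553
  (183 − 161.7958)²/161.7958 = 2.7789
χ² = 2.1805 + 1.4583 + 2.1622 + 1.4460 + 4.1553 + 2.7789 = 14.181

14.181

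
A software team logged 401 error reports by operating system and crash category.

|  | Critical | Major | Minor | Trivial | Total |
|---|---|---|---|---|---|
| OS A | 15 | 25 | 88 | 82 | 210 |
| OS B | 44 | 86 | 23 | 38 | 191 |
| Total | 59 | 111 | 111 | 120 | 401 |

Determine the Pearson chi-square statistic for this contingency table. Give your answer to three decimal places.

101.300

Grand total N = 401.
Expected counts (row total × column total / N):
  OS A, Critical: 210×59/401 = 30.897756
  OS A, Major: 210×111/401 = 58.129676
  OS A, Minor: 210×111/401 = 58.129676
  OS A, Trivial: 210×120/401 = 62.842893
  OS B, Critical: 191×59/401 = 28.102244
  OS B, Major: 191×111/401 = 52.870324
  OS B, Minor: 191×111/401 = 52.870324
  OS B, Trivial: 191×120/401 = 57.157107
Contributions (O − E)²/E:
  (15 − 30.897756)²/30.897756 = 8.1798
  (25 − 58.129676)²/58.129676 = 18.8815
  (88 − 58.129676)²/58.129676 = 15.3491
  (82 − 62.842893)²/62.842893 = 5.8399
  (44 − 28.102244)²/28.102244 = 8.9935
  (86 − 52.870324)²/52.870324 = 20.7598
  (23 − 52.870324)²/52.870324 = 16.8759
  (38 − 57.157107)²/57.157107 = 6.4208
χ² = 8.1798 + 18.8815 + 15.3491 + 5.8399 + 8.9935 + 20.7598 + 16.8759 + 6.4208 = 101.300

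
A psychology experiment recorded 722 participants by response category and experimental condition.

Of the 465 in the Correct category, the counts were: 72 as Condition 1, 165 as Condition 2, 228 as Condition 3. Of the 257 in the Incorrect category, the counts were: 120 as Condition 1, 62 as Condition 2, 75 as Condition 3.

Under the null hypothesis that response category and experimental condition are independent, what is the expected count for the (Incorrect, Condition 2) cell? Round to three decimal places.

Row total (Incorrect) = 257; column total (Condition 2) = 227; grand total N = 722.
Expected count = (row total × column total) / N = 257 × 227 / 722 = 80.802.

80.802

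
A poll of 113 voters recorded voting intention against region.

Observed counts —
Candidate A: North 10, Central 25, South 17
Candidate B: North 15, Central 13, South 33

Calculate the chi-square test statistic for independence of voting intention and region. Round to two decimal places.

Row totals: 52, 61. Column totals: 25, 38, 50. Grand total N = 113.
Expected counts (row total × column total / N):
  Candidate A, North: 52×25/113 = 11.504
  Candidate A, Central: 52×38/113 = 17.487
  Candidate A, South: 52×50/113 = 23.009
  Candidate B, North: 61×25/113 = 13.496
  Candidate B, Central: 61×38/113 = 20.513
  Candidate B, South: 61×50/113 = 26.991
Contributions (O − E)²/E:
  (10 − 11.504)²/11.504 = 0.1966
  (25 − 17.487)²/17.487 = 3.2278
  (17 − 23.009)²/23.009 = 1.5693
  (15 − 13.496)²/13.496 = 0.1676
  (13 − 20.513)²/20.513 = 2.7517
  (33 − 26.991)²/26.991 = 1.3378
χ² = 0.1966 + 3.2278 + 1.5693 + 0.1676 + 2.7517 + 1.3378 = 9.25

9.25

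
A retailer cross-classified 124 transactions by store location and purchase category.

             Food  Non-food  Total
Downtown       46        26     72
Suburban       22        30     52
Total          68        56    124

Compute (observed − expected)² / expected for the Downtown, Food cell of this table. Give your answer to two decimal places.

Row total (Downtown) = 72; column total (Food) = 68; N = 124.
Expected count E = 72 × 68 / 124 = 39.484.
Contribution = (O − E)²/E = (46 − 39.484)² / 39.484 = 1.08.

1.08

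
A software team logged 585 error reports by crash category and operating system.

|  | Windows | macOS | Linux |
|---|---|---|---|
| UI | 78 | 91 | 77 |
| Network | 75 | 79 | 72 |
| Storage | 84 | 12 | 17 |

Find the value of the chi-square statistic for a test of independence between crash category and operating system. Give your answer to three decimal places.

67.458

Row totals: 246, 226, 113. Column totals: 237, 182, 166. Grand total N = 585.
Expected counts (row total × column total / N):
  UI, Windows: 246×237/585 = 99.6615
  UI, macOS: 246×182/585 = 76.5333
  UI, Linux: 246×166/585 = 69.8051
  Network, Windows: 226×237/585 = 91.5590
  Network, macOS: 226×182/585 = 70.3111
  Network, Linux: 226×166/585 = 64.1299
  Storage, Windows: 113×237/585 = 45.7795
  Storage, macOS: 113×182/585 = 35.1556
  Storage, Linux: 113×166/585 = 32.0650
Contributions (O − E)²/E:
  (78 − 99.6615)²/99.6615 = 4.7081
  (91 − 76.5333)²/76.5333 = 2.7346
  (77 − 69.8051)²/69.8051 = 0.7416
  (75 − 91.5590)²/91.5590 = 2.9948
  (79 − 70.3111)²/70.3111 = 1.0738
  (72 − 64.1299)²/64.1299 = 0.9658
  (84 − 45.7795)²/45.7795 = 31.9096
  (12 − 35.1556)²/35.1556 = 15.2517
  (17 − 32.0650)²/32.0650 = 7.0779
χ² = 4.7081 + 2.7346 + 0.7416 + 2.9948 + 1.0738 + 0.9658 + 31.9096 + 15.2517 + 7.0779 = 67.458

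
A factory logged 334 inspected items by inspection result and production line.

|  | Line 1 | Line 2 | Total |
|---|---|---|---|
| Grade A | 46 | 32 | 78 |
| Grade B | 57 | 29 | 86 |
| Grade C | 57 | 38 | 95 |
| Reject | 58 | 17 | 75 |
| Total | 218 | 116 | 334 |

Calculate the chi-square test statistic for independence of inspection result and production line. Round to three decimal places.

7.381

Grand total N = 334.
Expected counts (row total × column total / N):
  Grade A, Line 1: 78×218/334 = 50.9102
  Grade A, Line 2: 78×116/334 = 27.0898
  Grade B, Line 1: 86×218/334 = 56.1317
  Grade B, Line 2: 86×116/334 = 29.8683
  Grade C, Line 1: 95×218/334 = 62.0060
  Grade C, Line 2: 95×116/334 = 32.9940
  Reject, Line 1: 75×218/334 = 48.9521
  Reject, Line 2: 75×116/334 = 26.0479
Contributions (O − E)²/E:
  (46 − 50.9102)²/50.9102 = 0.4736
  (32 − 27.0898)²/27.0898 = 0.8900
  (57 − 56.1317)²/56.1317 = 0.0134
  (29 − 29.8683)²/29.8683 = 0.0252
  (57 − 62.0060)²/62.0060 = 0.4042
  (38 − 32.9940)²/32.9940 = 0.7595
  (58 − 48.9521)²/48.9521 = 1.6723
  (17 − 26.0479)²/26.0479 = 3.1428
χ² = 0.4736 + 0.8900 + 0.0134 + 0.0252 + 0.4042 + 0.7595 + 1.6723 + 3.1428 = 7.381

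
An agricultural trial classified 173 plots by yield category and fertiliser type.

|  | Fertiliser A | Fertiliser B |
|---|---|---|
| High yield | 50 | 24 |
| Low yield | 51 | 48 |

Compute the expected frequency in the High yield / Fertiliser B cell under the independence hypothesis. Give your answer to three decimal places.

Row total (High yield) = 74; column total (Fertiliser B) = 72; grand total N = 173.
Expected count = (row total × column total) / N = 74 × 72 / 173 = 30.798.

30.798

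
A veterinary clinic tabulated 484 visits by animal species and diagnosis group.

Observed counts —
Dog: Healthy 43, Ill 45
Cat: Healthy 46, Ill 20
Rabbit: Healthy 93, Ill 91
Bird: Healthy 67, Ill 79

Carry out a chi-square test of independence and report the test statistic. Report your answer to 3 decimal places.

10.900

Row totals: 88, 66, 184, 146. Column totals: 249, 235. Grand total N = 484.
Expected counts (row total × column total / N):
  Dog, Healthy: 88×249/484 = 45.2727
  Dog, Ill: 88×235/484 = 42.7273
  Cat, Healthy: 66×249/484 = 33.9545
  Cat, Ill: 66×235/484 = 32.0455
  Rabbit, Healthy: 184×249/484 = 94.6612
  Rabbit, Ill: 184×235/484 = 89.3388
  Bird, Healthy: 146×249/484 = 75.1116
  Bird, Ill: 146×235/484 = 70.8884
Contributions (O − E)²/E:
  (43 − 45.2727)²/45.2727 = 0.1141
  (45 − 42.7273)²/42.7273 = 0.1209
  (46 − 33.9545)²/33.9545 = 4.2732
  (20 − 32.0455)²/32.0455 = 4.5278
  (93 − 94.6612)²/94.6612 = 0.0292
  (91 − 89.3388)²/89.3388 = 0.0309
  (67 − 75.1116)²/75.1116 = 0.8760
  (79 − 70.8884)²/70.8884 = 0.9282
χ² = 0.1141 + 0.1209 + 4.2732 + 4.5278 + 0.0292 + 0.0309 + 0.8760 + 0.9282 = 10.900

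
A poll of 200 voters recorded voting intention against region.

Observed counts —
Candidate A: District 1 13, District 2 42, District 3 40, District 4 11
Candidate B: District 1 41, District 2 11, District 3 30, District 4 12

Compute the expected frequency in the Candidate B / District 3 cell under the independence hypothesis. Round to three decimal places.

Row total (Candidate B) = 94; column total (District 3) = 70; grand total N = 200.
Expected count = (row total × column total) / N = 94 × 70 / 200 = 32.900.

32.900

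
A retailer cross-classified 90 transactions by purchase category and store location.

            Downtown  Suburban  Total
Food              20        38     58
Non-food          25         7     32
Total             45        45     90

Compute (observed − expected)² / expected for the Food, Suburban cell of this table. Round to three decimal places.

Row total (Food) = 58; column total (Suburban) = 45; N = 90.
Expected count E = 58 × 45 / 90 = 29.0000.
Contribution = (O − E)²/E = (38 − 29.0000)² / 29.0000 = 2.793.

2.793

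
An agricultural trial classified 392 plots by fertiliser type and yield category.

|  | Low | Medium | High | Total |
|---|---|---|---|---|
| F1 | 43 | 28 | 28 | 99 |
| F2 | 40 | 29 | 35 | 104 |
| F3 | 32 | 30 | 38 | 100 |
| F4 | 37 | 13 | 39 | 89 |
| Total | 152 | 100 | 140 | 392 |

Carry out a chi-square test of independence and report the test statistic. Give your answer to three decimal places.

Grand total N = 392.
Expected counts (row total × column total / N):
  F1, Low: 99×152/392 = 38.38776
  F1, Medium: 99×100/392 = 25.25510
  F1, High: 99×140/392 = 35.35714
  F2, Low: 104×152/392 = 40.32653
  F2, Medium: 104×100/392 = 26.53061
  F2, High: 104×140/392 = 37.14286
  F3, Low: 100×152/392 = 38.77551
  F3, Medium: 100×100/392 = 25.51020
  F3, High: 100×140/392 = 35.71429
  F4, Low: 89×152/392 = 34.51020
  F4, Medium: 89×100/392 = 22.70408
  F4, High: 89×140/392 = 31.78571
Contributions (O − E)²/E:
  (43 − 38.38776)²/38.38776 = 0.5542
  (28 − 25.25510)²/25.25510 = 0.2983
  (28 − 35.35714)²/35.35714 = 1.5309
  (40 − 40.32653)²/40.32653 = 0.0026
  (29 − 26.53061)²/26.53061 = 0.2298
  (35 − 37.14286)²/37.14286 = 0.1236
  (32 − 38.77551)²/38.77551 = 1.1839
  (30 − 25.51020)²/25.51020 = 0.7902
  (38 − 35.71429)²/35.71429 = 0.1463
  (37 − 34.51020)²/34.51020 = 0.1796
  (13 − 22.70408)²/22.70408 = 4.1477
  (39 − 31.78571)²/31.78571 = 1.6374
χ² = 0.5542 + 0.2983 + 1.5309 + 0.0026 + 0.2298 + 0.1236 + 1.1839 + 0.7902 + 0.1463 + 0.1796 + 4.1477 + 1.6374 = 10.825

10.825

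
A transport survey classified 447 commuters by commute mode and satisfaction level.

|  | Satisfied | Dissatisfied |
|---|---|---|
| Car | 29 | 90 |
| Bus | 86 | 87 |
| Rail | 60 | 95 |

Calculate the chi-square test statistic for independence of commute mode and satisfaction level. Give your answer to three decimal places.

Row totals: 119, 173, 155. Column totals: 175, 272. Grand total N = 447.
Expected counts (row total × column total / N):
  Car, Satisfied: 119×175/447 = 46.5884
  Car, Dissatisfied: 119×272/447 = 72.4116
  Bus, Satisfied: 173×175/447 = 67.7293
  Bus, Dissatisfied: 173×272/447 = 105.2707
  Rail, Satisfied: 155×175/447 = 60.6823
  Rail, Dissatisfied: 155×272/447 = 94.3177
Contributions (O − E)²/E:
  (29 − 46.5884)²/46.5884 = 6.6401
  (90 − 72.4116)²/72.4116 = 4.2721
  (86 − 67.7293)²/67.7293 = 4.9287
  (87 − 105.2707)²/105.2707 = 3.1710
  (60 − 60.6823)²/60.6823 = 0.0077
  (95 − 94.3177)²/94.3177 = 0.0049
χ² = 6.6401 + 4.2721 + 4.9287 + 3.1710 + 0.0077 + 0.0049 = 19.025

19.025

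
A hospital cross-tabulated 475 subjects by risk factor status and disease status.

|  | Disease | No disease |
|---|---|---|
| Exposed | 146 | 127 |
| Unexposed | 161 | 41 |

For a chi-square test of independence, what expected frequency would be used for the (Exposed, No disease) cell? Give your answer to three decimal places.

96.556

Row total (Exposed) = 273; column total (No disease) = 168; grand total N = 475.
Expected count = (row total × column total) / N = 273 × 168 / 475 = 96.556.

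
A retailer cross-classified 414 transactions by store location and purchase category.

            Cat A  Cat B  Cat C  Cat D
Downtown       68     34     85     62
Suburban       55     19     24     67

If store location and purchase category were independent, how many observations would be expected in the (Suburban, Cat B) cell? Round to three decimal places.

Row total (Suburban) = 165; column total (Cat B) = 53; grand total N = 414.
Expected count = (row total × column total) / N = 165 × 53 / 414 = 21.123.

21.123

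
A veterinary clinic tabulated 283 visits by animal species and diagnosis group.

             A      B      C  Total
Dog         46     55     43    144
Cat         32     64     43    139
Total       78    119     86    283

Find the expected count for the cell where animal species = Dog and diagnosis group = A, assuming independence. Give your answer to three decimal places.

Row total (Dog) = 144; column total (A) = 78; grand total N = 283.
Expected count = (row total × column total) / N = 144 × 78 / 283 = 39.689.

39.689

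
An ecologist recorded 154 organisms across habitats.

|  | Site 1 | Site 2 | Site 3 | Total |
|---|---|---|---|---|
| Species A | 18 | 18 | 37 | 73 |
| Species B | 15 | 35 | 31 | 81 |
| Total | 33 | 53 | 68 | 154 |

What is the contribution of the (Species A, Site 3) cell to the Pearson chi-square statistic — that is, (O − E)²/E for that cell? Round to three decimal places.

Row total (Species A) = 73; column total (Site 3) = 68; N = 154.
Expected count E = 73 × 68 / 154 = 32.2338.
Contribution = (O − E)²/E = (37 − 32.2338)² / 32.2338 = 0.705.

0.705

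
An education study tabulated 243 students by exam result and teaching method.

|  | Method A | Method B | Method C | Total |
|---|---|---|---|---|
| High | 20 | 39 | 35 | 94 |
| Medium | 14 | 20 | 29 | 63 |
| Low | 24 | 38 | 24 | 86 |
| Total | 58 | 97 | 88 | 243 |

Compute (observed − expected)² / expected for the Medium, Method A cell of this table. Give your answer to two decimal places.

Row total (Medium) = 63; column total (Method A) = 58; N = 243.
Expected count E = 63 × 58 / 243 = 15.037.
Contribution = (O − E)²/E = (14 − 15.037)² / 15.037 = 0.07.

0.07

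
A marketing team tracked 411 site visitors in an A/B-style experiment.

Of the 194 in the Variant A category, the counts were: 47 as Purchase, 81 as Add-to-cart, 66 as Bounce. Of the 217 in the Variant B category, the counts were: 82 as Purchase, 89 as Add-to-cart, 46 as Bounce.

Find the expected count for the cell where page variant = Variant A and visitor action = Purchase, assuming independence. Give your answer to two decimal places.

60.89

Row total (Variant A) = 194; column total (Purchase) = 129; grand total N = 411.
Expected count = (row total × column total) / N = 194 × 129 / 411 = 60.89.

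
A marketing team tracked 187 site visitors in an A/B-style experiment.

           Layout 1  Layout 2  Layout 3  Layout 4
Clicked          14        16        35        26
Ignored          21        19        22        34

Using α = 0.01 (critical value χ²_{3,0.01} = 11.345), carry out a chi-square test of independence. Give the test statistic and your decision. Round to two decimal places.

5.56; fail to reject H₀

Row totals: 91, 96. Column totals: 35, 35, 57, 60. Grand total N = 187.
Expected counts (row total × column total / N):
  Clicked, Layout 1: 91×35/187 = 17.032
  Clicked, Layout 2: 91×35/187 = 17.032
  Clicked, Layout 3: 91×57/187 = 27.738
  Clicked, Layout 4: 91×60/187 = 29.198
  Ignored, Layout 1: 96×35/187 = 17.968
  Ignored, Layout 2: 96×35/187 = 17.968
  Ignored, Layout 3: 96×57/187 = 29.262
  Ignored, Layout 4: 96×60/187 = 30.802
Contributions (O − E)²/E:
  (14 − 17.032)²/17.032 = 0.5398
  (16 − 17.032)²/17.032 = 0.0625
  (35 − 27.738)²/27.738 = 1.9012
  (26 − 29.198)²/29.198 = 0.3503
  (21 − 17.968)²/17.968 = 0.5116
  (19 − 17.968)²/17.968 = 0.0593
  (22 − 29.262)²/29.262 = 1.8022
  (34 − 30.802)²/30.802 = 0.3320
χ² = 0.5398 + 0.0625 + 1.9012 + 0.3503 + 0.5116 + 0.0593 + 1.8022 + 0.3320 = 5.56
df = (2−1)(4−1) = 3. Since 5.56 < 11.345, fail to reject the null hypothesis of independence at α = 0.01.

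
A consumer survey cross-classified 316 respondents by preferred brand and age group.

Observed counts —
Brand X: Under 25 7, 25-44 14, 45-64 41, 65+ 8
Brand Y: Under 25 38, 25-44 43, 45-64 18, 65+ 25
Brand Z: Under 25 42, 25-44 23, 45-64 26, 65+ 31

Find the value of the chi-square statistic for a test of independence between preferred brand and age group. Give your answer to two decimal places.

56.33

Row totals: 70, 124, 122. Column totals: 87, 80, 85, 64. Grand total N = 316.
Expected counts (row total × column total / N):
  Brand X, Under 25: 70×87/316 = 19.272
  Brand X, 25-44: 70×80/316 = 17.722
  Brand X, 45-64: 70×85/316 = 18.829
  Brand X, 65+: 70×64/316 = 14.177
  Brand Y, Under 25: 124×87/316 = 34.139
  Brand Y, 25-44: 124×80/316 = 31.392
  Brand Y, 45-64: 124×85/316 = 33.354
  Brand Y, 65+: 124×64/316 = 25.114
  Brand Z, Under 25: 122×87/316 = 33.589
  Brand Z, 25-44: 122×80/316 = 30.886
  Brand Z, 45-64: 122×85/316 = 32.816
  Brand Z, 65+: 122×64/316 = 24.709
Contributions (O − E)²/E:
  (7 − 19.272)²/19.272 = 7.8145
  (14 − 17.722)²/17.722 = 0.7817
  (41 − 18.829)²/18.829 = 26.1062
  (8 − 14.177)²/14.177 = 2.6914
  (38 − 34.139)²/34.139 = 0.4367
  (43 − 31.392)²/31.392 = 4.2924
  (18 − 33.354)²/33.354 = 7.0680
  (25 − 25.114)²/25.114 = 0.0005
  (42 − 33.589)²/33.589 = 2.1062
  (23 − 30.886)²/30.886 = 2.0135
  (26 − 32.816)²/32.816 = 1.4157
  (31 − 24.709)²/24.709 = 1.6017
χ² = 7.8145 + 0.7817 + 26.1062 + 2.6914 + 0.4367 + 4.2924 + 7.0680 + 0.0005 + 2.1062 + 2.0135 + 1.4157 + 1.6017 = 56.33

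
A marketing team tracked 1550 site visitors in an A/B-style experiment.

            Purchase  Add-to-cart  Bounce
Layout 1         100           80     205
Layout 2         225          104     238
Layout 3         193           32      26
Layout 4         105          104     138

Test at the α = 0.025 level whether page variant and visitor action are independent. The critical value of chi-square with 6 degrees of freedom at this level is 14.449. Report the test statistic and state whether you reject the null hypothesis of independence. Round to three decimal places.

Row totals: 385, 567, 251, 347. Column totals: 623, 320, 607. Grand total N = 1550.
Expected counts (row total × column total / N):
  Layout 1, Purchase: 385×623/1550 = 154.7452
  Layout 1, Add-to-cart: 385×320/1550 = 79.4839
  Layout 1, Bounce: 385×607/1550 = 150.7710
  Layout 2, Purchase: 567×623/1550 = 227.8974
  Layout 2, Add-to-cart: 567×320/1550 = 117.0581
  Layout 2, Bounce: 567×607/1550 = 222.0445
  Layout 3, Purchase: 251×623/1550 = 100.8858
  Layout 3, Add-to-cart: 251×320/1550 = 51.8194
  Layout 3, Bounce: 251×607/1550 = 98.2948
  Layout 4, Purchase: 347×623/1550 = 139.4716
  Layout 4, Add-to-cart: 347×320/1550 = 71.6387
  Layout 4, Bounce: 347×607/1550 = 135.8897
Contributions (O − E)²/E:
  (100 − 154.7452)²/154.7452 = 19.3676
  (80 − 79.4839)²/79.4839 = 0.0034
  (205 − 150.7710)²/150.7710 = 19.5050
  (225 − 227.8974)²/227.8974 = 0.0368
  (104 − 117.0581)²/117.0581 = 1.4567
  (238 − 222.0445)²/222.0445 = 1.1465
  (193 − 100.8858)²/100.8858 = 84.1053
  (32 − 51.8194)²/51.8194 = 7.5803
  (26 − 98.2948)²/98.2948 = 53.1721
  (105 − 139.4716)²/139.4716 = 8.5200
  (104 − 71.6387)²/71.6387 = 14.6185
  (138 − 135.8897)²/135.8897 = 0.0328
χ² = 19.3676 + 0.0034 + 19.5050 + 0.0368 + 1.4567 + 1.1465 + 84.1053 + 7.5803 + 53.1721 + 8.5200 + 14.6185 + 0.0328 = 209.545
df = (4−1)(3−1) = 6. Since 209.545 > 14.449, reject the null hypothesis of independence at α = 0.025.

209.545; reject H₀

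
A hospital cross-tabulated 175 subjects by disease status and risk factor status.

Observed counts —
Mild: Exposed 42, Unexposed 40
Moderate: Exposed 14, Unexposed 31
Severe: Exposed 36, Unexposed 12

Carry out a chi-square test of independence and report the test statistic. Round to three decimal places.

Row totals: 82, 45, 48. Column totals: 92, 83. Grand total N = 175.
Expected counts (row total × column total / N):
  Mild, Exposed: 82×92/175 = 43.1086
  Mild, Unexposed: 82×83/175 = 38.8914
  Moderate, Exposed: 45×92/175 = 23.6571
  Moderate, Unexposed: 45×83/175 = 21.3429
  Severe, Exposed: 48×92/175 = 25.2343
  Severe, Unexposed: 48×83/175 = 22.7657
Contributions (O − E)²/E:
  (42 − 43.1086)²/43.1086 = 0.0285
  (40 − 38.8914)²/38.8914 = 0.0316
  (14 − 23.6571)²/23.6571 = 3.9421
  (31 − 21.3429)²/21.3429 = 4.3696
  (36 − 25.2343)²/25.2343 = 4.5930
  (12 − 22.7657)²/22.7657 = 5.0910
χ² = 0.0285 + 0.0316 + 3.9421 + 4.3696 + 4.5930 + 5.0910 = 18.056

18.056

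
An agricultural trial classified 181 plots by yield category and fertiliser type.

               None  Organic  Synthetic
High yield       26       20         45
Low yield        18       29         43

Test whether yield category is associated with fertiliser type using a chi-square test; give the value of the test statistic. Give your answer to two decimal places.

Row totals: 91, 90. Column totals: 44, 49, 88. Grand total N = 181.
Expected counts (row total × column total / N):
  High yield, None: 91×44/181 = 22.122
  High yield, Organic: 91×49/181 = 24.635
  High yield, Synthetic: 91×88/181 = 44.243
  Low yield, None: 90×44/181 = 21.878
  Low yield, Organic: 90×49/181 = 24.365
  Low yield, Synthetic: 90×88/181 = 43.757
Contributions (O − E)²/E:
  (26 − 22.122)²/22.122 = 0.6798
  (20 − 24.635)²/24.635 = 0.8721
  (45 − 44.243)²/44.243 = 0.0130
  (18 − 21.878)²/21.878 = 0.6874
  (29 − 24.365)²/24.365 = 0.8817
  (43 − 43.757)²/43.757 = 0.0131
χ² = 0.6798 + 0.8721 + 0.0130 + 0.6874 + 0.8817 + 0.0131 = 3.15

3.15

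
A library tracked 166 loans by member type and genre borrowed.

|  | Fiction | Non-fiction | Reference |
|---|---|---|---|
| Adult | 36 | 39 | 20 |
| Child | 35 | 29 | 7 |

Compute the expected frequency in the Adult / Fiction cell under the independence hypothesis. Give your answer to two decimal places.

40.63

Row total (Adult) = 95; column total (Fiction) = 71; grand total N = 166.
Expected count = (row total × column total) / N = 95 × 71 / 166 = 40.63.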